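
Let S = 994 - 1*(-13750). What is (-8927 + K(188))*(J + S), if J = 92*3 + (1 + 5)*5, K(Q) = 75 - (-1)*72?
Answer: -132139000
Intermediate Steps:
K(Q) = 147 (K(Q) = 75 - 1*(-72) = 75 + 72 = 147)
S = 14744 (S = 994 + 13750 = 14744)
J = 306 (J = 276 + 6*5 = 276 + 30 = 306)
(-8927 + K(188))*(J + S) = (-8927 + 147)*(306 + 14744) = -8780*15050 = -132139000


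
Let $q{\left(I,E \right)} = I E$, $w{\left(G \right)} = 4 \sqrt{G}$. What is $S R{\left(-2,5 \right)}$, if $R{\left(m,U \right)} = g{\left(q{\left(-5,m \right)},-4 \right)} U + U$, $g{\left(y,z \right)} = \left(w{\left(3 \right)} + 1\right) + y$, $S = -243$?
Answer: $-14580 - 4860 \sqrt{3} \approx -22998.0$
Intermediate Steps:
$q{\left(I,E \right)} = E I$
$g{\left(y,z \right)} = 1 + y + 4 \sqrt{3}$ ($g{\left(y,z \right)} = \left(4 \sqrt{3} + 1\right) + y = \left(1 + 4 \sqrt{3}\right) + y = 1 + y + 4 \sqrt{3}$)
$R{\left(m,U \right)} = U + U \left(1 - 5 m + 4 \sqrt{3}\right)$ ($R{\left(m,U \right)} = \left(1 + m \left(-5\right) + 4 \sqrt{3}\right) U + U = \left(1 - 5 m + 4 \sqrt{3}\right) U + U = U \left(1 - 5 m + 4 \sqrt{3}\right) + U = U + U \left(1 - 5 m + 4 \sqrt{3}\right)$)
$S R{\left(-2,5 \right)} = - 243 \cdot 5 \left(2 - -10 + 4 \sqrt{3}\right) = - 243 \cdot 5 \left(2 + 10 + 4 \sqrt{3}\right) = - 243 \cdot 5 \left(12 + 4 \sqrt{3}\right) = - 243 \left(60 + 20 \sqrt{3}\right) = -14580 - 4860 \sqrt{3}$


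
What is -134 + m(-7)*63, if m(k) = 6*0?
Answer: -134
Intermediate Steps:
m(k) = 0
-134 + m(-7)*63 = -134 + 0*63 = -134 + 0 = -134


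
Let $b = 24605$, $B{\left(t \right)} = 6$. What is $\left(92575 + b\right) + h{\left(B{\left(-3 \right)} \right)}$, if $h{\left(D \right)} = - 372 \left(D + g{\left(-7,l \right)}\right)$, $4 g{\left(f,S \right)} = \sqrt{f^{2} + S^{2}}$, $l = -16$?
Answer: $114948 - 93 \sqrt{305} \approx 1.1332 \cdot 10^{5}$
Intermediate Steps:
$g{\left(f,S \right)} = \frac{\sqrt{S^{2} + f^{2}}}{4}$ ($g{\left(f,S \right)} = \frac{\sqrt{f^{2} + S^{2}}}{4} = \frac{\sqrt{S^{2} + f^{2}}}{4}$)
$h{\left(D \right)} = - 372 D - 93 \sqrt{305}$ ($h{\left(D \right)} = - 372 \left(D + \frac{\sqrt{\left(-16\right)^{2} + \left(-7\right)^{2}}}{4}\right) = - 372 \left(D + \frac{\sqrt{256 + 49}}{4}\right) = - 372 \left(D + \frac{\sqrt{305}}{4}\right) = - 372 D - 93 \sqrt{305}$)
$\left(92575 + b\right) + h{\left(B{\left(-3 \right)} \right)} = \left(92575 + 24605\right) - \left(2232 + 93 \sqrt{305}\right) = 117180 - \left(2232 + 93 \sqrt{305}\right) = 114948 - 93 \sqrt{305}$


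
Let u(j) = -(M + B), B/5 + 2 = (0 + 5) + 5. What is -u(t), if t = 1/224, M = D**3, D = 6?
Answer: 256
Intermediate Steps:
M = 216 (M = 6**3 = 216)
B = 40 (B = -10 + 5*((0 + 5) + 5) = -10 + 5*(5 + 5) = -10 + 5*10 = -10 + 50 = 40)
t = 1/224 ≈ 0.0044643
u(j) = -256 (u(j) = -(216 + 40) = -1*256 = -256)
-u(t) = -1*(-256) = 256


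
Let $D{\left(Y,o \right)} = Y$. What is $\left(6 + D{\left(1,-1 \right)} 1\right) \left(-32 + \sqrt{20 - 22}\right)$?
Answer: $-224 + 7 i \sqrt{2} \approx -224.0 + 9.8995 i$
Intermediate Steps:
$\left(6 + D{\left(1,-1 \right)} 1\right) \left(-32 + \sqrt{20 - 22}\right) = \left(6 + 1 \cdot 1\right) \left(-32 + \sqrt{20 - 22}\right) = \left(6 + 1\right) \left(-32 + \sqrt{-2}\right) = 7 \left(-32 + i \sqrt{2}\right) = -224 + 7 i \sqrt{2}$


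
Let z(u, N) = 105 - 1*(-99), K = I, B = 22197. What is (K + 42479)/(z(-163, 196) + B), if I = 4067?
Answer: 46546/22401 ≈ 2.0779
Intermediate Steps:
K = 4067
z(u, N) = 204 (z(u, N) = 105 + 99 = 204)
(K + 42479)/(z(-163, 196) + B) = (4067 + 42479)/(204 + 22197) = 46546/22401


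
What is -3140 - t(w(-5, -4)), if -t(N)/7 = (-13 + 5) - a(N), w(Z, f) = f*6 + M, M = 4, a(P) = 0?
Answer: -3196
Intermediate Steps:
w(Z, f) = 4 + 6*f (w(Z, f) = f*6 + 4 = 6*f + 4 = 4 + 6*f)
t(N) = 56 (t(N) = -7*((-13 + 5) - 1*0) = -7*(-8 + 0) = -7*(-8) = 56)
-3140 - t(w(-5, -4)) = -3140 - 1*56 = -3140 - 56 = -3196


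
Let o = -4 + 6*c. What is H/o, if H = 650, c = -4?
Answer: -325/14 ≈ -23.214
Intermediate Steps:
o = -28 (o = -4 + 6*(-4) = -4 - 24 = -28)
H/o = 650/(-28) = 650*(-1/28) = -325/14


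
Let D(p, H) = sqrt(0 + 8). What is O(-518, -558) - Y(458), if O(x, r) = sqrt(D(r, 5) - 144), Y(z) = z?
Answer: -458 + I*sqrt(144 - 2*sqrt(2)) ≈ -458.0 + 11.882*I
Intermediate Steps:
D(p, H) = 2*sqrt(2) (D(p, H) = sqrt(8) = 2*sqrt(2))
O(x, r) = sqrt(-144 + 2*sqrt(2)) (O(x, r) = sqrt(2*sqrt(2) - 144) = sqrt(-144 + 2*sqrt(2)))
O(-518, -558) - Y(458) = sqrt(-144 + 2*sqrt(2)) - 1*458 = sqrt(-144 + 2*sqrt(2)) - 458 = -458 + sqrt(-144 + 2*sqrt(2))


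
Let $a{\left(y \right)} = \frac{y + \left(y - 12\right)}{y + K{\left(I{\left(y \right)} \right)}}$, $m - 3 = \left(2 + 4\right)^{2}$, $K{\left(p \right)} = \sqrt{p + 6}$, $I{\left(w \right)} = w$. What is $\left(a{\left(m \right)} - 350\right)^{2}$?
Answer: $\frac{407751427}{3362} + \frac{314127 \sqrt{5}}{3362} \approx 1.2149 \cdot 10^{5}$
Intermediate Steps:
$K{\left(p \right)} = \sqrt{6 + p}$
$m = 39$ ($m = 3 + \left(2 + 4\right)^{2} = 3 + 6^{2} = 3 + 36 = 39$)
$a{\left(y \right)} = \frac{-12 + 2 y}{y + \sqrt{6 + y}}$ ($a{\left(y \right)} = \frac{y + \left(y - 12\right)}{y + \sqrt{6 + y}} = \frac{y + \left(-12 + y\right)}{y + \sqrt{6 + y}} = \frac{-12 + 2 y}{y + \sqrt{6 + y}}$)
$\left(a{\left(m \right)} - 350\right)^{2} = \left(\frac{2 \left(-6 + 39\right)}{39 + \sqrt{6 + 39}} - 350\right)^{2} = \left(2 \frac{1}{39 + \sqrt{45}} \cdot 33 - 350\right)^{2} = \left(2 \frac{1}{39 + 3 \sqrt{5}} \cdot 33 - 350\right)^{2} = \left(\frac{66}{39 + 3 \sqrt{5}} - 350\right)^{2} = \left(-350 + \frac{66}{39 + 3 \sqrt{5}}\right)^{2}$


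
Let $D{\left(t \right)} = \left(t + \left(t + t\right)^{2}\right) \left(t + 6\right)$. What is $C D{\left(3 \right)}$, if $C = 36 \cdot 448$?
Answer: $5660928$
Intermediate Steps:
$D{\left(t \right)} = \left(6 + t\right) \left(t + 4 t^{2}\right)$ ($D{\left(t \right)} = \left(t + \left(2 t\right)^{2}\right) \left(6 + t\right) = \left(t + 4 t^{2}\right) \left(6 + t\right) = \left(6 + t\right) \left(t + 4 t^{2}\right)$)
$C = 16128$
$C D{\left(3 \right)} = 16128 \cdot 3 \left(6 + 4 \cdot 3^{2} + 25 \cdot 3\right) = 16128 \cdot 3 \left(6 + 4 \cdot 9 + 75\right) = 16128 \cdot 3 \left(6 + 36 + 75\right) = 16128 \cdot 3 \cdot 117 = 16128 \cdot 351 = 5660928$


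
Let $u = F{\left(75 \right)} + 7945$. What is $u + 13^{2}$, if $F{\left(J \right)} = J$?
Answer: $8189$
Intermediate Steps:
$u = 8020$ ($u = 75 + 7945 = 8020$)
$u + 13^{2} = 8020 + 13^{2} = 8020 + 169 = 8189$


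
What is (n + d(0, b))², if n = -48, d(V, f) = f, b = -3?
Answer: 2601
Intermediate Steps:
(n + d(0, b))² = (-48 - 3)² = (-51)² = 2601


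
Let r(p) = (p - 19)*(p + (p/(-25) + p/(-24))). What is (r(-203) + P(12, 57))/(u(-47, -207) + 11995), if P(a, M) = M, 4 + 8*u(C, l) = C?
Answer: 753502/217975 ≈ 3.4568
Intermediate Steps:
u(C, l) = -½ + C/8
r(p) = 551*p*(-19 + p)/600 (r(p) = (-19 + p)*(p + (p*(-1/25) + p*(-1/24))) = (-19 + p)*(p + (-p/25 - p/24)) = (-19 + p)*(p - 49*p/600) = (-19 + p)*(551*p/600) = 551*p*(-19 + p)/600)
(r(-203) + P(12, 57))/(u(-47, -207) + 11995) = ((551/600)*(-203)*(-19 - 203) + 57)/((-½ + (⅛)*(-47)) + 11995) = ((551/600)*(-203)*(-222) + 57)/((-½ - 47/8) + 11995) = (4138561/100 + 57)/(-51/8 + 11995) = 4144261/(100*(95909/8)) = (4144261/100)*(8/95909) = 753502/217975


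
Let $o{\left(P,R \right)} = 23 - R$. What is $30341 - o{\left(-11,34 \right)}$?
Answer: $30352$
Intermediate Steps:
$30341 - o{\left(-11,34 \right)} = 30341 - \left(23 - 34\right) = 30341 - -11 = 30341 + 11 = 30352$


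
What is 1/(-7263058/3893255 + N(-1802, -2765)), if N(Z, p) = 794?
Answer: 3893255/3083981412 ≈ 0.0012624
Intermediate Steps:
1/(-7263058/3893255 + N(-1802, -2765)) = 1/(-7263058/3893255 + 794) = 1/(3083981412/3893255) = 3893255/3083981412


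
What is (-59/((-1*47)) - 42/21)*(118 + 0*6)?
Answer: -4130/47 ≈ -87.872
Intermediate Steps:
(-59/((-1*47)) - 42/21)*(118 + 0*6) = (-59/(-47) - 42*1/21)*(118 + 0) = (-59*(-1/47) - 2)*118 = (59/47 - 2)*118 = -35/47*118 = -4130/47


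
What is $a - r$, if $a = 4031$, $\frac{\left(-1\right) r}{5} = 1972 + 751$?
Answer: $17646$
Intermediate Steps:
$r = -13615$ ($r = - 5 \left(1972 + 751\right) = \left(-5\right) 2723 = -13615$)
$a - r = 4031 - -13615 = 4031 + 13615 = 17646$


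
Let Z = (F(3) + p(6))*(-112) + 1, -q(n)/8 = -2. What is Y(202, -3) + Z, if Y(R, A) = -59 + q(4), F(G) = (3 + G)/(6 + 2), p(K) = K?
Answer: -798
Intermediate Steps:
q(n) = 16 (q(n) = -8*(-2) = 16)
F(G) = 3/8 + G/8 (F(G) = (3 + G)/8 = (3 + G)*(⅛) = 3/8 + G/8)
Y(R, A) = -43 (Y(R, A) = -59 + 16 = -43)
Z = -755 (Z = ((3/8 + (⅛)*3) + 6)*(-112) + 1 = ((3/8 + 3/8) + 6)*(-112) + 1 = (¾ + 6)*(-112) + 1 = (27/4)*(-112) + 1 = -756 + 1 = -755)
Y(202, -3) + Z = -43 - 755 = -798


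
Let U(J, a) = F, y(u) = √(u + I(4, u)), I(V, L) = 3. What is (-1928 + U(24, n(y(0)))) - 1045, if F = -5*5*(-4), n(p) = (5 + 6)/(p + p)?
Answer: -2873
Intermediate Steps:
y(u) = √(3 + u) (y(u) = √(u + 3) = √(3 + u))
n(p) = 11/(2*p) (n(p) = 11/((2*p)) = 11*(1/(2*p)) = 11/(2*p))
F = 100 (F = -25*(-4) = 100)
U(J, a) = 100
(-1928 + U(24, n(y(0)))) - 1045 = (-1928 + 100) - 1045 = -1828 - 1045 = -2873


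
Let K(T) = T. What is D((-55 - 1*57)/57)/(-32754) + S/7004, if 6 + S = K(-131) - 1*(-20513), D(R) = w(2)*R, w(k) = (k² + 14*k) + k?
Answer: 46199290/15869313 ≈ 2.9112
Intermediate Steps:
w(k) = k² + 15*k
D(R) = 34*R (D(R) = (2*(15 + 2))*R = (2*17)*R = 34*R)
S = 20376 (S = -6 + (-131 - 1*(-20513)) = -6 + (-131 + 20513) = -6 + 20382 = 20376)
D((-55 - 1*57)/57)/(-32754) + S/7004 = (34*((-55 - 1*57)/57))/(-32754) + 20376/7004 = (34*((-55 - 57)*(1/57)))*(-1/32754) + 20376*(1/7004) = (34*(-112*1/57))*(-1/32754) + 5094/1751 = (34*(-112/57))*(-1/32754) + 5094/1751 = -3808/57*(-1/32754) + 5094/1751 = 1904/933489 + 5094/1751 = 46199290/15869313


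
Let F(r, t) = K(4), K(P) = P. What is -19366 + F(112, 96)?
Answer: -19362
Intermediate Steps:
F(r, t) = 4
-19366 + F(112, 96) = -19366 + 4 = -19362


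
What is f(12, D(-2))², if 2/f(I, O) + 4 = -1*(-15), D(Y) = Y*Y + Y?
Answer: 4/121 ≈ 0.033058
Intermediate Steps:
D(Y) = Y + Y² (D(Y) = Y² + Y = Y + Y²)
f(I, O) = 2/11 (f(I, O) = 2/(-4 - 1*(-15)) = 2/(-4 + 15) = 2/11)
f(12, D(-2))² = (2/11)² = 4/121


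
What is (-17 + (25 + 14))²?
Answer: 484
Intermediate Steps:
(-17 + (25 + 14))² = (-17 + 39)² = 22² = 484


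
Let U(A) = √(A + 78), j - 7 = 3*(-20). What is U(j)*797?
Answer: 3985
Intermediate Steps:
j = -53 (j = 7 + 3*(-20) = 7 - 60 = -53)
U(A) = √(78 + A)
U(j)*797 = √(78 - 53)*797 = √25*797 = 5*797 = 3985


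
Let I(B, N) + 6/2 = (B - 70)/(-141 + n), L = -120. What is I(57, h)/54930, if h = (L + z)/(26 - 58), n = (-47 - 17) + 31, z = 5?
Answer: -509/9557820 ≈ -5.3255e-5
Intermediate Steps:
n = -33 (n = -64 + 31 = -33)
h = 115/32 (h = (-120 + 5)/(26 - 58) = -115/(-32) = -115*(-1/32) = 115/32 ≈ 3.5938)
I(B, N) = -226/87 - B/174 (I(B, N) = -3 + (B - 70)/(-141 - 33) = -3 + (-70 + B)/(-174) = -3 + (-70 + B)*(-1/174) = -3 + (35/87 - B/174) = -226/87 - B/174)
I(57, h)/54930 = (-226/87 - 1/174*57)/54930 = (-226/87 - 19/58)*(1/54930) = -509/174*1/54930 = -509/9557820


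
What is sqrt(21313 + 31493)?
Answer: sqrt(52806) ≈ 229.80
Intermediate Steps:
sqrt(21313 + 31493) = sqrt(52806)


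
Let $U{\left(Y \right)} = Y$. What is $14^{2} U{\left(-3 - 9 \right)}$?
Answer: $-2352$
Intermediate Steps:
$14^{2} U{\left(-3 - 9 \right)} = 14^{2} \left(-3 - 9\right) = 196 \left(-3 - 9\right) = 196 \left(-12\right) = -2352$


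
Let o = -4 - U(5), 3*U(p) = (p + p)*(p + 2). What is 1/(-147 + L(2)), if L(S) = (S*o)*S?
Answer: -3/769 ≈ -0.0039012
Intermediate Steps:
U(p) = 2*p*(2 + p)/3 (U(p) = ((p + p)*(p + 2))/3 = ((2*p)*(2 + p))/3 = (2*p*(2 + p))/3 = 2*p*(2 + p)/3)
o = -82/3 (o = -4 - 2*5*(2 + 5)/3 = -4 - 2*5*7/3 = -4 - 1*70/3 = -4 - 70/3 = -82/3 ≈ -27.333)
L(S) = -82*S²/3 (L(S) = (S*(-82/3))*S = (-82*S/3)*S = -82*S²/3)
1/(-147 + L(2)) = 1/(-147 - 82/3*2²) = 1/(-147 - 82/3*4) = 1/(-147 - 328/3) = 1/(-769/3) = -3/769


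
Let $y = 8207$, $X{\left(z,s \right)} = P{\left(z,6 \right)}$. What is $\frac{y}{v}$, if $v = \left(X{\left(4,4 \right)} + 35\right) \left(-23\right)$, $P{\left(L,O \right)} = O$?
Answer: $- \frac{8207}{943} \approx -8.7031$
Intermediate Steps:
$X{\left(z,s \right)} = 6$
$v = -943$ ($v = \left(6 + 35\right) \left(-23\right) = 41 \left(-23\right) = -943$)
$\frac{y}{v} = \frac{8207}{-943} = 8207 \left(- \frac{1}{943}\right) = - \frac{8207}{943}$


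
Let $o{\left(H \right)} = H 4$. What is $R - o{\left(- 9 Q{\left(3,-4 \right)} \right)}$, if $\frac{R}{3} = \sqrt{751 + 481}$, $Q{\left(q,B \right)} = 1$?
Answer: $36 + 12 \sqrt{77} \approx 141.3$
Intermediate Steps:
$R = 12 \sqrt{77}$ ($R = 3 \sqrt{751 + 481} = 3 \sqrt{1232} = 3 \cdot 4 \sqrt{77} = 12 \sqrt{77} \approx 105.3$)
$o{\left(H \right)} = 4 H$
$R - o{\left(- 9 Q{\left(3,-4 \right)} \right)} = 12 \sqrt{77} - 4 \left(\left(-9\right) 1\right) = 12 \sqrt{77} - 4 \left(-9\right) = 12 \sqrt{77} - -36 = 12 \sqrt{77} + 36 = 36 + 12 \sqrt{77}$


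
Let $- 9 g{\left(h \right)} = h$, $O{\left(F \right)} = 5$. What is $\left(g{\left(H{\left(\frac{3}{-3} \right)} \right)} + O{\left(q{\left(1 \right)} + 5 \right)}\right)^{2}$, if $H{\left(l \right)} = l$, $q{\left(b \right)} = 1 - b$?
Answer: $\frac{2116}{81} \approx 26.123$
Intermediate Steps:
$g{\left(h \right)} = - \frac{h}{9}$
$\left(g{\left(H{\left(\frac{3}{-3} \right)} \right)} + O{\left(q{\left(1 \right)} + 5 \right)}\right)^{2} = \left(- \frac{3 \frac{1}{-3}}{9} + 5\right)^{2} = \left(- \frac{3 \left(- \frac{1}{3}\right)}{9} + 5\right)^{2} = \left(\left(- \frac{1}{9}\right) \left(-1\right) + 5\right)^{2} = \left(\frac{1}{9} + 5\right)^{2} = \left(\frac{46}{9}\right)^{2} = \frac{2116}{81}$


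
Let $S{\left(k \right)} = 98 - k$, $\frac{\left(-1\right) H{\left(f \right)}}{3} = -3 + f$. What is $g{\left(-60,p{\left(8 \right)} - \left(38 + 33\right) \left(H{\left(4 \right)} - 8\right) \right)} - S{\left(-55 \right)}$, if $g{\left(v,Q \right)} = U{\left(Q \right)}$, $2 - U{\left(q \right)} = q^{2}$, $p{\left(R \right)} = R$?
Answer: $-622672$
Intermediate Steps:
$H{\left(f \right)} = 9 - 3 f$ ($H{\left(f \right)} = - 3 \left(-3 + f\right) = 9 - 3 f$)
$U{\left(q \right)} = 2 - q^{2}$
$g{\left(v,Q \right)} = 2 - Q^{2}$
$g{\left(-60,p{\left(8 \right)} - \left(38 + 33\right) \left(H{\left(4 \right)} - 8\right) \right)} - S{\left(-55 \right)} = \left(2 - \left(8 - \left(38 + 33\right) \left(\left(9 - 12\right) - 8\right)\right)^{2}\right) - \left(98 - -55\right) = \left(2 - \left(8 - 71 \left(\left(9 - 12\right) - 8\right)\right)^{2}\right) - \left(98 + 55\right) = \left(2 - \left(8 - 71 \left(-3 - 8\right)\right)^{2}\right) - 153 = \left(2 - \left(8 - 71 \left(-11\right)\right)^{2}\right) - 153 = \left(2 - \left(8 - -781\right)^{2}\right) - 153 = \left(2 - \left(8 + 781\right)^{2}\right) - 153 = \left(2 - 789^{2}\right) - 153 = \left(2 - 622521\right) - 153 = -622519 - 153 = -622672$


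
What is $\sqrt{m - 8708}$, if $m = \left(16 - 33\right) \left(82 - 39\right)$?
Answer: $i \sqrt{9439} \approx 97.155 i$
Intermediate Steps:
$m = -731$ ($m = \left(-17\right) 43 = -731$)
$\sqrt{m - 8708} = \sqrt{-731 - 8708} = \sqrt{-9439} = i \sqrt{9439}$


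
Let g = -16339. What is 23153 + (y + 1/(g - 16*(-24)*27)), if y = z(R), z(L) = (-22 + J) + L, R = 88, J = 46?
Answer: 138915314/5971 ≈ 23265.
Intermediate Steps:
z(L) = 24 + L (z(L) = (-22 + 46) + L = 24 + L)
y = 112 (y = 24 + 88 = 112)
23153 + (y + 1/(g - 16*(-24)*27)) = 23153 + (112 + 1/(-16339 - 16*(-24)*27)) = 23153 + (112 + 1/(-16339 + 384*27)) = 23153 + (112 + 1/(-16339 + 10368)) = 23153 + (112 + 1/(-5971)) = 23153 + (112 - 1/5971) = 23153 + 668751/5971 = 138915314/5971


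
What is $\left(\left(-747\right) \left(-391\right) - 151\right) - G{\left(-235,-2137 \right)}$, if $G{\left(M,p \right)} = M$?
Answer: $292161$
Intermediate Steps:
$\left(\left(-747\right) \left(-391\right) - 151\right) - G{\left(-235,-2137 \right)} = \left(\left(-747\right) \left(-391\right) - 151\right) - -235 = \left(292077 - 151\right) + 235 = 291926 + 235 = 292161$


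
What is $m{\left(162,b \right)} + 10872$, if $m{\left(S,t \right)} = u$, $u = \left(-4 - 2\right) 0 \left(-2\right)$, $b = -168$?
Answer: $10872$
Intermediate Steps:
$u = 0$ ($u = \left(-4 - 2\right) 0 \left(-2\right) = \left(-6\right) 0 \left(-2\right) = 0 \left(-2\right) = 0$)
$m{\left(S,t \right)} = 0$
$m{\left(162,b \right)} + 10872 = 0 + 10872 = 10872$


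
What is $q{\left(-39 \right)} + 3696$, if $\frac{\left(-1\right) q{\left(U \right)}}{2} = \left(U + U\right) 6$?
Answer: $4632$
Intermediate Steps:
$q{\left(U \right)} = - 24 U$ ($q{\left(U \right)} = - 2 \left(U + U\right) 6 = - 2 \cdot 2 U 6 = - 2 \cdot 12 U = - 24 U$)
$q{\left(-39 \right)} + 3696 = \left(-24\right) \left(-39\right) + 3696 = 936 + 3696 = 4632$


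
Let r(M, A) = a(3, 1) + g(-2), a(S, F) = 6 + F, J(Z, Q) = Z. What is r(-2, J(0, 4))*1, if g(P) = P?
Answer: 5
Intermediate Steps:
r(M, A) = 5 (r(M, A) = (6 + 1) - 2 = 7 - 2 = 5)
r(-2, J(0, 4))*1 = 5*1 = 5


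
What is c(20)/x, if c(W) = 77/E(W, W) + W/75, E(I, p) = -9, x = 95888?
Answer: -373/4314960 ≈ -8.6443e-5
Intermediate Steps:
c(W) = -77/9 + W/75 (c(W) = 77/(-9) + W/75 = 77*(-⅑) + W*(1/75) = -77/9 + W/75)
c(20)/x = (-77/9 + (1/75)*20)/95888 = (-77/9 + 4/15)*(1/95888) = -373/45*1/95888 = -373/4314960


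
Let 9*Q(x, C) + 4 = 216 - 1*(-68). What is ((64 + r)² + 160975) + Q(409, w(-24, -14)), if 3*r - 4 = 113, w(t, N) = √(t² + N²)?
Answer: 1544536/9 ≈ 1.7162e+5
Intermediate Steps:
w(t, N) = √(N² + t²)
r = 39 (r = 4/3 + (⅓)*113 = 4/3 + 113/3 = 39)
Q(x, C) = 280/9 (Q(x, C) = -4/9 + (216 - 1*(-68))/9 = -4/9 + (216 + 68)/9 = -4/9 + (⅑)*284 = -4/9 + 284/9 = 280/9)
((64 + r)² + 160975) + Q(409, w(-24, -14)) = ((64 + 39)² + 160975) + 280/9 = (103² + 160975) + 280/9 = (10609 + 160975) + 280/9 = 171584 + 280/9 = 1544536/9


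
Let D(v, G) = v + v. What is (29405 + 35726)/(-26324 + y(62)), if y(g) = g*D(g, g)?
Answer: -65131/18636 ≈ -3.4949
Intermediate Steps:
D(v, G) = 2*v
y(g) = 2*g**2 (y(g) = g*(2*g) = 2*g**2)
(29405 + 35726)/(-26324 + y(62)) = (29405 + 35726)/(-26324 + 2*62**2) = 65131/(-26324 + 2*3844) = 65131/(-26324 + 7688) = 65131/(-18636) = 65131*(-1/18636) = -65131/18636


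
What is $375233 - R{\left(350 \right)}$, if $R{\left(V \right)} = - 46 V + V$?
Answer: $390983$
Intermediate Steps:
$R{\left(V \right)} = - 45 V$
$375233 - R{\left(350 \right)} = 375233 - \left(-45\right) 350 = 375233 - -15750 = 375233 + 15750 = 390983$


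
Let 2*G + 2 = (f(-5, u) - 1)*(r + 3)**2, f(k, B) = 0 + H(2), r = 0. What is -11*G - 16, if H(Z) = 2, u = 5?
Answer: -109/2 ≈ -54.500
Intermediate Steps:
f(k, B) = 2 (f(k, B) = 0 + 2 = 2)
G = 7/2 (G = -1 + ((2 - 1)*(0 + 3)**2)/2 = -1 + (1*3**2)/2 = -1 + (1*9)/2 = -1 + (1/2)*9 = -1 + 9/2 = 7/2 ≈ 3.5000)
-11*G - 16 = -11*7/2 - 16 = -77/2 - 16 = -109/2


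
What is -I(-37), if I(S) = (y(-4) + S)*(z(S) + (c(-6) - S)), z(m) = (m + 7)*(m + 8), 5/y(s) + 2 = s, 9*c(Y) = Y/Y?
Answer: 926614/27 ≈ 34319.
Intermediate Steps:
c(Y) = ⅑ (c(Y) = (Y/Y)/9 = (⅑)*1 = ⅑)
y(s) = 5/(-2 + s)
z(m) = (7 + m)*(8 + m)
I(S) = (-⅚ + S)*(505/9 + S² + 14*S) (I(S) = (5/(-2 - 4) + S)*((56 + S² + 15*S) + (⅑ - S)) = (5/(-6) + S)*(505/9 + S² + 14*S) = (5*(-⅙) + S)*(505/9 + S² + 14*S) = (-⅚ + S)*(505/9 + S² + 14*S))
-I(-37) = -(-2525/54 + (-37)³ + (79/6)*(-37)² + (400/9)*(-37)) = -(-2525/54 - 50653 + (79/6)*1369 - 14800/9) = -(-2525/54 - 50653 + 108151/6 - 14800/9) = -1*(-926614/27) = 926614/27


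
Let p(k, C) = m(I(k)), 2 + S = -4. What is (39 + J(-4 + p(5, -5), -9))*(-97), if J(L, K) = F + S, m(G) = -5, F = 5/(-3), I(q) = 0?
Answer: -9118/3 ≈ -3039.3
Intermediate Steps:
S = -6 (S = -2 - 4 = -6)
F = -5/3 (F = 5*(-1/3) = -5/3 ≈ -1.6667)
p(k, C) = -5
J(L, K) = -23/3 (J(L, K) = -5/3 - 6 = -23/3)
(39 + J(-4 + p(5, -5), -9))*(-97) = (39 - 23/3)*(-97) = (94/3)*(-97) = -9118/3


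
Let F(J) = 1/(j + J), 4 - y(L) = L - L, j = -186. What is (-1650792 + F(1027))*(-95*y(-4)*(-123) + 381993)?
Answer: -595216914068043/841 ≈ -7.0775e+11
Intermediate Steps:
y(L) = 4 (y(L) = 4 - (L - L) = 4 - 1*0 = 4 + 0 = 4)
F(J) = 1/(-186 + J)
(-1650792 + F(1027))*(-95*y(-4)*(-123) + 381993) = (-1650792 + 1/(-186 + 1027))*(-95*4*(-123) + 381993) = (-1650792 + 1/841)*(-380*(-123) + 381993) = (-1650792 + 1/841)*(46740 + 381993) = -1388316071/841*428733 = -595216914068043/841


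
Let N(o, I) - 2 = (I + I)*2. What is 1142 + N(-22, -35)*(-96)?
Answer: 14390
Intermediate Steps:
N(o, I) = 2 + 4*I (N(o, I) = 2 + (I + I)*2 = 2 + (2*I)*2 = 2 + 4*I)
1142 + N(-22, -35)*(-96) = 1142 + (2 + 4*(-35))*(-96) = 1142 + (2 - 140)*(-96) = 1142 - 138*(-96) = 1142 + 13248 = 14390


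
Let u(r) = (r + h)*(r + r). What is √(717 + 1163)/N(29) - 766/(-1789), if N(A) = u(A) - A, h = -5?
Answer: 766/1789 + 2*√470/1363 ≈ 0.45998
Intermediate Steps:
u(r) = 2*r*(-5 + r) (u(r) = (r - 5)*(r + r) = (-5 + r)*(2*r) = 2*r*(-5 + r))
N(A) = -A + 2*A*(-5 + A) (N(A) = 2*A*(-5 + A) - A = -A + 2*A*(-5 + A))
√(717 + 1163)/N(29) - 766/(-1789) = √(717 + 1163)/((29*(-11 + 2*29))) - 766/(-1789) = √1880/((29*(-11 + 58))) - 766*(-1/1789) = (2*√470)/((29*47)) + 766/1789 = (2*√470)/1363 + 766/1789 = (2*√470)*(1/1363) + 766/1789 = 2*√470/1363 + 766/1789 = 766/1789 + 2*√470/1363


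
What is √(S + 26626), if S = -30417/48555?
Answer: √6974629095135/16185 ≈ 163.17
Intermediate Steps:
S = -10139/16185 (S = -30417*1/48555 = -10139/16185 ≈ -0.62644)
√(S + 26626) = √(-10139/16185 + 26626) = √(430931671/16185) = √6974629095135/16185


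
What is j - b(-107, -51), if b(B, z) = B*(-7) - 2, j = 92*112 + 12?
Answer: 9569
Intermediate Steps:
j = 10316 (j = 10304 + 12 = 10316)
b(B, z) = -2 - 7*B (b(B, z) = -7*B - 2 = -2 - 7*B)
j - b(-107, -51) = 10316 - (-2 - 7*(-107)) = 10316 - (-2 + 749) = 10316 - 1*747 = 10316 - 747 = 9569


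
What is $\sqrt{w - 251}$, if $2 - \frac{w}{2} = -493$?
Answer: $\sqrt{739} \approx 27.185$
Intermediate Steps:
$w = 990$ ($w = 4 - -986 = 4 + 986 = 990$)
$\sqrt{w - 251} = \sqrt{990 - 251} = \sqrt{739}$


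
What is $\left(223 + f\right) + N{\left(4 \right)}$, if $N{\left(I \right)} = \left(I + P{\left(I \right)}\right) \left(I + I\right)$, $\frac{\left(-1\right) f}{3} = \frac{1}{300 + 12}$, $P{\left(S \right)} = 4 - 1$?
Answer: $\frac{29015}{104} \approx 278.99$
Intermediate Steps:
$P{\left(S \right)} = 3$ ($P{\left(S \right)} = 4 - 1 = 3$)
$f = - \frac{1}{104}$ ($f = - \frac{3}{300 + 12} = - \frac{3}{312} = \left(-3\right) \frac{1}{312} = - \frac{1}{104} \approx -0.0096154$)
$N{\left(I \right)} = 2 I \left(3 + I\right)$ ($N{\left(I \right)} = \left(I + 3\right) \left(I + I\right) = \left(3 + I\right) 2 I = 2 I \left(3 + I\right)$)
$\left(223 + f\right) + N{\left(4 \right)} = \left(223 - \frac{1}{104}\right) + 2 \cdot 4 \left(3 + 4\right) = \frac{23191}{104} + 2 \cdot 4 \cdot 7 = \frac{23191}{104} + 56 = \frac{29015}{104}$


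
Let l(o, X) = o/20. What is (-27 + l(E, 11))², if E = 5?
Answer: 11449/16 ≈ 715.56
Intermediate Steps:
l(o, X) = o/20 (l(o, X) = o*(1/20) = o/20)
(-27 + l(E, 11))² = (-27 + (1/20)*5)² = (-27 + ¼)² = (-107/4)² = 11449/16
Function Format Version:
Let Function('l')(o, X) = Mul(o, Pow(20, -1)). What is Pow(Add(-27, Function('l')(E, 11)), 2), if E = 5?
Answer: Rational(11449, 16) ≈ 715.56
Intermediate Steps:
Function('l')(o, X) = Mul(Rational(1, 20), o) (Function('l')(o, X) = Mul(o, Rational(1, 20)) = Mul(Rational(1, 20), o))
Pow(Add(-27, Function('l')(E, 11)), 2) = Pow(Add(-27, Mul(Rational(1, 20), 5)), 2) = Pow(Add(-27, Rational(1, 4)), 2) = Pow(Rational(-107, 4), 2) = Rational(11449, 16)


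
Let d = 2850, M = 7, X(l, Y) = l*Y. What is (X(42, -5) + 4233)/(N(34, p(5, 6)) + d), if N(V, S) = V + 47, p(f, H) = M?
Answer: 1341/977 ≈ 1.3726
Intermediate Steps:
X(l, Y) = Y*l
p(f, H) = 7
N(V, S) = 47 + V
(X(42, -5) + 4233)/(N(34, p(5, 6)) + d) = (-5*42 + 4233)/((47 + 34) + 2850) = (-210 + 4233)/(81 + 2850) = 4023/2931 = 4023*(1/2931) = 1341/977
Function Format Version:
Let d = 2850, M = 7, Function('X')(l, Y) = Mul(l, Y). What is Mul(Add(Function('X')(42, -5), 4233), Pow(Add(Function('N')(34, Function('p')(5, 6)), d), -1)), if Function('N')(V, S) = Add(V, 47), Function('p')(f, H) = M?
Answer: Rational(1341, 977) ≈ 1.3726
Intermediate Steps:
Function('X')(l, Y) = Mul(Y, l)
Function('p')(f, H) = 7
Function('N')(V, S) = Add(47, V)
Mul(Add(Function('X')(42, -5), 4233), Pow(Add(Function('N')(34, Function('p')(5, 6)), d), -1)) = Mul(Add(Mul(-5, 42), 4233), Pow(Add(Add(47, 34), 2850), -1)) = Mul(Add(-210, 4233), Pow(Add(81, 2850), -1)) = Mul(4023, Pow(2931, -1)) = Mul(4023, Rational(1, 2931)) = Rational(1341, 977)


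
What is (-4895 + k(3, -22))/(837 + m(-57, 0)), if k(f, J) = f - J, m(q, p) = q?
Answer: -487/78 ≈ -6.2436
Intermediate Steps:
(-4895 + k(3, -22))/(837 + m(-57, 0)) = (-4895 + (3 - 1*(-22)))/(837 - 57) = (-4895 + (3 + 22))/780 = (-4895 + 25)*(1/780) = -4870*1/780 = -487/78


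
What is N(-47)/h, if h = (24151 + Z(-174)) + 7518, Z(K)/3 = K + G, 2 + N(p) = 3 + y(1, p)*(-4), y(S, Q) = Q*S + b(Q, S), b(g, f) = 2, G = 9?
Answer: 181/31174 ≈ 0.0058061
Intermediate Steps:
y(S, Q) = 2 + Q*S (y(S, Q) = Q*S + 2 = 2 + Q*S)
N(p) = -7 - 4*p (N(p) = -2 + (3 + (2 + p*1)*(-4)) = -2 + (3 + (2 + p)*(-4)) = -2 + (3 + (-8 - 4*p)) = -2 + (-5 - 4*p) = -7 - 4*p)
Z(K) = 27 + 3*K (Z(K) = 3*(K + 9) = 3*(9 + K) = 27 + 3*K)
h = 31174 (h = (24151 + (27 + 3*(-174))) + 7518 = (24151 + (27 - 522)) + 7518 = (24151 - 495) + 7518 = 23656 + 7518 = 31174)
N(-47)/h = (-7 - 4*(-47))/31174 = (-7 + 188)*(1/31174) = 181*(1/31174) = 181/31174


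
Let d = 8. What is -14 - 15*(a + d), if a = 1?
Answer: -149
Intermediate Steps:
-14 - 15*(a + d) = -14 - 15*(1 + 8) = -14 - 15*9 = -14 - 135 = -149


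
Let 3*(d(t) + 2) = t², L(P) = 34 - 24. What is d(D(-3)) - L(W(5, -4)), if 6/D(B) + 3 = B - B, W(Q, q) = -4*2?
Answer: -32/3 ≈ -10.667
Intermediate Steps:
W(Q, q) = -8
L(P) = 10
D(B) = -2 (D(B) = 6/(-3 + (B - B)) = 6/(-3 + 0) = 6/(-3) = 6*(-⅓) = -2)
d(t) = -2 + t²/3
d(D(-3)) - L(W(5, -4)) = (-2 + (⅓)*(-2)²) - 1*10 = (-2 + (⅓)*4) - 10 = (-2 + 4/3) - 10 = -⅔ - 10 = -32/3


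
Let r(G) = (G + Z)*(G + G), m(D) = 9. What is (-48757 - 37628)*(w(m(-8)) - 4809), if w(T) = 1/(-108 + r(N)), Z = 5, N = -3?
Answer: 3323409479/8 ≈ 4.1543e+8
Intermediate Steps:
r(G) = 2*G*(5 + G) (r(G) = (G + 5)*(G + G) = (5 + G)*(2*G) = 2*G*(5 + G))
w(T) = -1/120 (w(T) = 1/(-108 + 2*(-3)*(5 - 3)) = 1/(-108 + 2*(-3)*2) = 1/(-108 - 12) = 1/(-120) = -1/120)
(-48757 - 37628)*(w(m(-8)) - 4809) = (-48757 - 37628)*(-1/120 - 4809) = -86385*(-577081/120) = 3323409479/8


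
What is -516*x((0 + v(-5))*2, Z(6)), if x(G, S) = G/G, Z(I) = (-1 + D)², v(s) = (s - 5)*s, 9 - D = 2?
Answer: -516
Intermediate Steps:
D = 7 (D = 9 - 1*2 = 9 - 2 = 7)
v(s) = s*(-5 + s) (v(s) = (-5 + s)*s = s*(-5 + s))
Z(I) = 36 (Z(I) = (-1 + 7)² = 6² = 36)
x(G, S) = 1
-516*x((0 + v(-5))*2, Z(6)) = -516*1 = -516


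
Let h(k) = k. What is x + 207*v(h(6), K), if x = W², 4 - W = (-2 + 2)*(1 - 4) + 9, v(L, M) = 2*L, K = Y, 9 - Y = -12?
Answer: 2509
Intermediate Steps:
Y = 21 (Y = 9 - 1*(-12) = 9 + 12 = 21)
K = 21
W = -5 (W = 4 - ((-2 + 2)*(1 - 4) + 9) = 4 - (0*(-3) + 9) = 4 - (0 + 9) = 4 - 1*9 = 4 - 9 = -5)
x = 25 (x = (-5)² = 25)
x + 207*v(h(6), K) = 25 + 207*(2*6) = 25 + 207*12 = 25 + 2484 = 2509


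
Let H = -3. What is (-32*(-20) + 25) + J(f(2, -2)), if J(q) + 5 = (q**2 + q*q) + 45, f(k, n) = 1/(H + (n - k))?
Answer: 34547/49 ≈ 705.04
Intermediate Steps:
f(k, n) = 1/(-3 + n - k) (f(k, n) = 1/(-3 + (n - k)) = 1/(-3 + n - k))
J(q) = 40 + 2*q**2 (J(q) = -5 + ((q**2 + q*q) + 45) = -5 + ((q**2 + q**2) + 45) = -5 + (2*q**2 + 45) = -5 + (45 + 2*q**2) = 40 + 2*q**2)
(-32*(-20) + 25) + J(f(2, -2)) = (-32*(-20) + 25) + (40 + 2*(-1/(3 + 2 - 1*(-2)))**2) = (640 + 25) + (40 + 2*(-1/(3 + 2 + 2))**2) = 665 + (40 + 2*(-1/7)**2) = 665 + (40 + 2*(1/49)) = 665 + (40 + 2/49) = 665 + 1962/49 = 34547/49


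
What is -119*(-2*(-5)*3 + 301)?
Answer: -39389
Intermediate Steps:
-119*(-2*(-5)*3 + 301) = -119*(10*3 + 301) = -119*(30 + 301) = -119*331 = -39389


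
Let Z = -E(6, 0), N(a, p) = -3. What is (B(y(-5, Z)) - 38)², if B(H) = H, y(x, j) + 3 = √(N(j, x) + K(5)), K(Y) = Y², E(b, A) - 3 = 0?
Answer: (41 - √22)² ≈ 1318.4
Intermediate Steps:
E(b, A) = 3 (E(b, A) = 3 + 0 = 3)
Z = -3 (Z = -1*3 = -3)
y(x, j) = -3 + √22 (y(x, j) = -3 + √(-3 + 5²) = -3 + √(-3 + 25) = -3 + √22)
(B(y(-5, Z)) - 38)² = ((-3 + √22) - 38)² = (-41 + √22)²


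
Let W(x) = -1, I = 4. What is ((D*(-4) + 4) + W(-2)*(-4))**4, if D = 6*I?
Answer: 59969536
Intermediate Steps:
D = 24 (D = 6*4 = 24)
((D*(-4) + 4) + W(-2)*(-4))**4 = ((24*(-4) + 4) - 1*(-4))**4 = ((-96 + 4) + 4)**4 = (-92 + 4)**4 = (-88)**4 = 59969536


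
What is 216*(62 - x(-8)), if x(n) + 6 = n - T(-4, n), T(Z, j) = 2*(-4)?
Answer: 14688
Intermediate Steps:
T(Z, j) = -8
x(n) = 2 + n (x(n) = -6 + (n - 1*(-8)) = -6 + (n + 8) = -6 + (8 + n) = 2 + n)
216*(62 - x(-8)) = 216*(62 - (2 - 8)) = 216*(62 - 1*(-6)) = 216*(62 + 6) = 216*68 = 14688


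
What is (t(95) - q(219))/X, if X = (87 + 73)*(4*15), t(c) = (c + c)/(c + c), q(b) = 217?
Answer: -9/400 ≈ -0.022500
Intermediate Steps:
t(c) = 1 (t(c) = (2*c)/((2*c)) = (2*c)*(1/(2*c)) = 1)
X = 9600 (X = 160*60 = 9600)
(t(95) - q(219))/X = (1 - 1*217)/9600 = (1 - 217)*(1/9600) = -216*1/9600 = -9/400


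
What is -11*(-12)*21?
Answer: 2772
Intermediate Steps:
-11*(-12)*21 = 132*21 = 2772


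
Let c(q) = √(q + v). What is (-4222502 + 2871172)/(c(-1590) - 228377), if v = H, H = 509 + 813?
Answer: 308612691410/52156054397 + 2702660*I*√67/52156054397 ≈ 5.9171 + 0.00042415*I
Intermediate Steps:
H = 1322
v = 1322
c(q) = √(1322 + q) (c(q) = √(q + 1322) = √(1322 + q))
(-4222502 + 2871172)/(c(-1590) - 228377) = (-4222502 + 2871172)/(√(1322 - 1590) - 228377) = -1351330/(√(-268) - 228377) = -1351330/(2*I*√67 - 228377) = -1351330/(-228377 + 2*I*√67)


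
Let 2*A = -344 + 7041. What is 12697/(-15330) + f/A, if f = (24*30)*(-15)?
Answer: -416159809/102665010 ≈ -4.0536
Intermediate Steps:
A = 6697/2 (A = (-344 + 7041)/2 = (1/2)*6697 = 6697/2 ≈ 3348.5)
f = -10800 (f = 720*(-15) = -10800)
12697/(-15330) + f/A = 12697/(-15330) - 10800/6697/2 = 12697*(-1/15330) - 10800*2/6697 = -12697/15330 - 21600/6697 = -416159809/102665010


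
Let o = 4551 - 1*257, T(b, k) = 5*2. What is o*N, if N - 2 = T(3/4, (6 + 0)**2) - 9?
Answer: 12882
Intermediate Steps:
T(b, k) = 10
N = 3 (N = 2 + (10 - 9) = 2 + 1 = 3)
o = 4294 (o = 4551 - 257 = 4294)
o*N = 4294*3 = 12882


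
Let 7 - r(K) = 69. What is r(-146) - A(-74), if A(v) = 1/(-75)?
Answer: -4649/75 ≈ -61.987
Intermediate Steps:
A(v) = -1/75
r(K) = -62 (r(K) = 7 - 1*69 = 7 - 69 = -62)
r(-146) - A(-74) = -62 - 1*(-1/75) = -62 + 1/75 = -4649/75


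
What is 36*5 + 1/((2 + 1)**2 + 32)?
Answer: 7381/41 ≈ 180.02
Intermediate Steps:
36*5 + 1/((2 + 1)**2 + 32) = 180 + 1/(3**2 + 32) = 180 + 1/(9 + 32) = 180 + 1/41 = 7381/41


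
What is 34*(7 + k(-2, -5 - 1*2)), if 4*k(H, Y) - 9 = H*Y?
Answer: 867/2 ≈ 433.50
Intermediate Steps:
k(H, Y) = 9/4 + H*Y/4 (k(H, Y) = 9/4 + (H*Y)/4 = 9/4 + H*Y/4)
34*(7 + k(-2, -5 - 1*2)) = 34*(7 + (9/4 + (¼)*(-2)*(-5 - 1*2))) = 34*(7 + (9/4 + (¼)*(-2)*(-5 - 2))) = 34*(7 + (9/4 + (¼)*(-2)*(-7))) = 34*(7 + (9/4 + 7/2)) = 34*(7 + 23/4) = 34*(51/4) = 867/2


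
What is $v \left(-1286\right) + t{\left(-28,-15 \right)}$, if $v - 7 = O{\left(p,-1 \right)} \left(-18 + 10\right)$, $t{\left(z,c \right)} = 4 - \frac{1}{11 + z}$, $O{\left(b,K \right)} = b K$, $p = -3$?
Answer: $\frac{371723}{17} \approx 21866.0$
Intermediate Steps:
$O{\left(b,K \right)} = K b$
$v = -17$ ($v = 7 + \left(-1\right) \left(-3\right) \left(-18 + 10\right) = 7 + 3 \left(-8\right) = 7 - 24 = -17$)
$v \left(-1286\right) + t{\left(-28,-15 \right)} = \left(-17\right) \left(-1286\right) + \frac{43 + 4 \left(-28\right)}{11 - 28} = 21862 + \frac{43 - 112}{-17} = 21862 - - \frac{69}{17} = 21862 + \frac{69}{17} = \frac{371723}{17}$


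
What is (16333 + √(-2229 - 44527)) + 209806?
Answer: 226139 + 2*I*√11689 ≈ 2.2614e+5 + 216.23*I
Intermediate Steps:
(16333 + √(-2229 - 44527)) + 209806 = (16333 + √(-46756)) + 209806 = (16333 + 2*I*√11689) + 209806 = 226139 + 2*I*√11689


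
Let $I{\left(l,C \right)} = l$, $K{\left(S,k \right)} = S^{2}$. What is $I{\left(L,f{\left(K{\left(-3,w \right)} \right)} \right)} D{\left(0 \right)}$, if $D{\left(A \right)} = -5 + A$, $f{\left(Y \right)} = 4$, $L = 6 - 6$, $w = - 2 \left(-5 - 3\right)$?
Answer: $0$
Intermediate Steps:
$w = 16$ ($w = \left(-2\right) \left(-8\right) = 16$)
$L = 0$ ($L = 6 - 6 = 0$)
$I{\left(L,f{\left(K{\left(-3,w \right)} \right)} \right)} D{\left(0 \right)} = 0 \left(-5 + 0\right) = 0 \left(-5\right) = 0$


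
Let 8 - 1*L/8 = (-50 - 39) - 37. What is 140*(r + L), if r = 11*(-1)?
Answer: 148540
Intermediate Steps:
r = -11
L = 1072 (L = 64 - 8*((-50 - 39) - 37) = 64 - 8*(-89 - 37) = 64 - 8*(-126) = 64 + 1008 = 1072)
140*(r + L) = 140*(-11 + 1072) = 140*1061 = 148540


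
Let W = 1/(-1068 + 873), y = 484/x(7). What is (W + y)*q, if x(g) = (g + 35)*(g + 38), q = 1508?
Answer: 357628/945 ≈ 378.44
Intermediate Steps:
x(g) = (35 + g)*(38 + g)
y = 242/945 (y = 484/(1330 + 7**2 + 73*7) = 484/(1330 + 49 + 511) = 484/1890 = 484*(1/1890) = 242/945 ≈ 0.25608)
W = -1/195 (W = 1/(-195) = -1/195 ≈ -0.0051282)
(W + y)*q = (-1/195 + 242/945)*1508 = (3083/12285)*1508 = 357628/945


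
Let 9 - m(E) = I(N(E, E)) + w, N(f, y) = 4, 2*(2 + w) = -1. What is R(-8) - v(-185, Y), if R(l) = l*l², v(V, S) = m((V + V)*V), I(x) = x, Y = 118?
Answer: -1039/2 ≈ -519.50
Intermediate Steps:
w = -5/2 (w = -2 + (½)*(-1) = -2 - ½ = -5/2 ≈ -2.5000)
m(E) = 15/2 (m(E) = 9 - (4 - 5/2) = 9 - 1*3/2 = 9 - 3/2 = 15/2)
v(V, S) = 15/2
R(l) = l³
R(-8) - v(-185, Y) = (-8)³ - 1*15/2 = -512 - 15/2 = -1039/2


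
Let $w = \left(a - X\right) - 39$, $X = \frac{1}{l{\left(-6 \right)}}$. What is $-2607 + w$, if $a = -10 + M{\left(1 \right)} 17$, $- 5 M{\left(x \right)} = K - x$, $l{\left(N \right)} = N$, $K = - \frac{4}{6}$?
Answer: $- \frac{15901}{6} \approx -2650.2$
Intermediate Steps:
$K = - \frac{2}{3}$ ($K = \left(-4\right) \frac{1}{6} = - \frac{2}{3} \approx -0.66667$)
$M{\left(x \right)} = \frac{2}{15} + \frac{x}{5}$ ($M{\left(x \right)} = - \frac{- \frac{2}{3} - x}{5} = \frac{2}{15} + \frac{x}{5}$)
$a = - \frac{13}{3}$ ($a = -10 + \left(\frac{2}{15} + \frac{1}{5} \cdot 1\right) 17 = -10 + \left(\frac{2}{15} + \frac{1}{5}\right) 17 = -10 + \frac{1}{3} \cdot 17 = -10 + \frac{17}{3} = - \frac{13}{3} \approx -4.3333$)
$X = - \frac{1}{6}$ ($X = \frac{1}{-6} = - \frac{1}{6} \approx -0.16667$)
$w = - \frac{259}{6}$ ($w = \left(- \frac{13}{3} - - \frac{1}{6}\right) - 39 = \left(- \frac{13}{3} + \frac{1}{6}\right) - 39 = - \frac{25}{6} - 39 = - \frac{259}{6} \approx -43.167$)
$-2607 + w = -2607 - \frac{259}{6} = - \frac{15901}{6}$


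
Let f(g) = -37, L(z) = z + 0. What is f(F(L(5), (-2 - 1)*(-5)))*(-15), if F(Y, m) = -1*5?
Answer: 555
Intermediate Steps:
L(z) = z
F(Y, m) = -5
f(F(L(5), (-2 - 1)*(-5)))*(-15) = -37*(-15) = 555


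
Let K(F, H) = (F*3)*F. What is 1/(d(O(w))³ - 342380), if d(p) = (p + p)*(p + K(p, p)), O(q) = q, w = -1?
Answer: -1/342444 ≈ -2.9202e-6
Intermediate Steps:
K(F, H) = 3*F² (K(F, H) = (3*F)*F = 3*F²)
d(p) = 2*p*(p + 3*p²) (d(p) = (p + p)*(p + 3*p²) = (2*p)*(p + 3*p²) = 2*p*(p + 3*p²))
1/(d(O(w))³ - 342380) = 1/(((-1)²*(2 + 6*(-1)))³ - 342380) = 1/((1*(2 - 6))³ - 342380) = 1/((1*(-4))³ - 342380) = 1/((-4)³ - 342380) = 1/(-64 - 342380) = 1/(-342444) = -1/342444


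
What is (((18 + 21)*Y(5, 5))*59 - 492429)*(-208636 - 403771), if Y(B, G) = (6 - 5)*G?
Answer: 294521224068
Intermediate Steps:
Y(B, G) = G (Y(B, G) = 1*G = G)
(((18 + 21)*Y(5, 5))*59 - 492429)*(-208636 - 403771) = (((18 + 21)*5)*59 - 492429)*(-208636 - 403771) = ((39*5)*59 - 492429)*(-612407) = (195*59 - 492429)*(-612407) = (11505 - 492429)*(-612407) = -480924*(-612407) = 294521224068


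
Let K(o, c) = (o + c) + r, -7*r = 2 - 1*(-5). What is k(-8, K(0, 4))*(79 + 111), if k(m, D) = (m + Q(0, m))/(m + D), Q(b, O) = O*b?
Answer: 304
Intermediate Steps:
r = -1 (r = -(2 - 1*(-5))/7 = -(2 + 5)/7 = -⅐*7 = -1)
K(o, c) = -1 + c + o (K(o, c) = (o + c) - 1 = (c + o) - 1 = -1 + c + o)
k(m, D) = m/(D + m) (k(m, D) = (m + m*0)/(m + D) = (m + 0)/(D + m) = m/(D + m))
k(-8, K(0, 4))*(79 + 111) = (-8/((-1 + 4 + 0) - 8))*(79 + 111) = -8/(3 - 8)*190 = -8/(-5)*190 = -8*(-⅕)*190 = (8/5)*190 = 304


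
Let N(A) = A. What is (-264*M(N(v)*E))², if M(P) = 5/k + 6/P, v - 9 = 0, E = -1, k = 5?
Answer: 7744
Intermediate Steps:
v = 9 (v = 9 + 0 = 9)
M(P) = 1 + 6/P (M(P) = 5/5 + 6/P = 5*(⅕) + 6/P = 1 + 6/P)
(-264*M(N(v)*E))² = (-264*(6 + 9*(-1))/(9*(-1)))² = (-264*(6 - 9)/(-9))² = (-(-88)*(-3)/3)² = (-264*⅓)² = (-88)² = 7744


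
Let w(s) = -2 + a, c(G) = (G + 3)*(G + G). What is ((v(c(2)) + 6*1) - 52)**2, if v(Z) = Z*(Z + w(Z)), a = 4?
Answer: 155236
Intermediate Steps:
c(G) = 2*G*(3 + G) (c(G) = (3 + G)*(2*G) = 2*G*(3 + G))
w(s) = 2 (w(s) = -2 + 4 = 2)
v(Z) = Z*(2 + Z) (v(Z) = Z*(Z + 2) = Z*(2 + Z))
((v(c(2)) + 6*1) - 52)**2 = (((2*2*(3 + 2))*(2 + 2*2*(3 + 2)) + 6*1) - 52)**2 = (((2*2*5)*(2 + 2*2*5) + 6) - 52)**2 = ((20*(2 + 20) + 6) - 52)**2 = ((20*22 + 6) - 52)**2 = ((440 + 6) - 52)**2 = (446 - 52)**2 = 394**2 = 155236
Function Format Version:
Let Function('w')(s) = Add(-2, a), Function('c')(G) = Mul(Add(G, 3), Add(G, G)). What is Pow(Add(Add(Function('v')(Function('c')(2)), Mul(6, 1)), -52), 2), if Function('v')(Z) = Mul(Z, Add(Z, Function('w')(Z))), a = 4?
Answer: 155236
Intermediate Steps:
Function('c')(G) = Mul(2, G, Add(3, G)) (Function('c')(G) = Mul(Add(3, G), Mul(2, G)) = Mul(2, G, Add(3, G)))
Function('w')(s) = 2 (Function('w')(s) = Add(-2, 4) = 2)
Function('v')(Z) = Mul(Z, Add(2, Z)) (Function('v')(Z) = Mul(Z, Add(Z, 2)) = Mul(Z, Add(2, Z)))
Pow(Add(Add(Function('v')(Function('c')(2)), Mul(6, 1)), -52), 2) = Pow(Add(Add(Mul(Mul(2, 2, Add(3, 2)), Add(2, Mul(2, 2, Add(3, 2)))), Mul(6, 1)), -52), 2) = Pow(Add(Add(Mul(Mul(2, 2, 5), Add(2, Mul(2, 2, 5))), 6), -52), 2) = Pow(Add(Add(Mul(20, Add(2, 20)), 6), -52), 2) = Pow(Add(Add(Mul(20, 22), 6), -52), 2) = Pow(Add(Add(440, 6), -52), 2) = Pow(Add(446, -52), 2) = Pow(394, 2) = 155236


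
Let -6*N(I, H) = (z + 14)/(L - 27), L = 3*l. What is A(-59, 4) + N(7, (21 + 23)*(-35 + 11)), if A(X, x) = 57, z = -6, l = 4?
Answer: 2569/45 ≈ 57.089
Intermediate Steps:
L = 12 (L = 3*4 = 12)
N(I, H) = 4/45 (N(I, H) = -(-6 + 14)/(6*(12 - 27)) = -4/(3*(-15)) = -4*(-1)/(3*15) = -⅙*(-8/15) = 4/45)
A(-59, 4) + N(7, (21 + 23)*(-35 + 11)) = 57 + 4/45 = 2569/45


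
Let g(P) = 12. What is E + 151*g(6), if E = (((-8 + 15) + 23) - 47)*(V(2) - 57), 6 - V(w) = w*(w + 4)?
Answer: 2883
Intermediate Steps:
V(w) = 6 - w*(4 + w) (V(w) = 6 - w*(w + 4) = 6 - w*(4 + w))
E = 1071 (E = (((-8 + 15) + 23) - 47)*((6 - 1*2² - 4*2) - 57) = ((7 + 23) - 47)*((6 - 1*4 - 8) - 57) = (30 - 47)*((6 - 4 - 8) - 57) = -17*(-6 - 57) = -17*(-63) = 1071)
E + 151*g(6) = 1071 + 151*12 = 1071 + 1812 = 2883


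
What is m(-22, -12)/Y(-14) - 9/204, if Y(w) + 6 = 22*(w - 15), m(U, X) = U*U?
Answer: -8711/10948 ≈ -0.79567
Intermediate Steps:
m(U, X) = U²
Y(w) = -336 + 22*w (Y(w) = -6 + 22*(w - 15) = -6 + 22*(-15 + w) = -6 + (-330 + 22*w) = -336 + 22*w)
m(-22, -12)/Y(-14) - 9/204 = (-22)²/(-336 + 22*(-14)) - 9/204 = 484/(-336 - 308) - 9*1/204 = 484/(-644) - 3/68 = 484*(-1/644) - 3/68 = -121/161 - 3/68 = -8711/10948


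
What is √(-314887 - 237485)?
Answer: 2*I*√138093 ≈ 743.22*I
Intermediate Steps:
√(-314887 - 237485) = √(-552372) = 2*I*√138093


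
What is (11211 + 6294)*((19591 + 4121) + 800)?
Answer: 429082560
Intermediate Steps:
(11211 + 6294)*((19591 + 4121) + 800) = 17505*(23712 + 800) = 17505*24512 = 429082560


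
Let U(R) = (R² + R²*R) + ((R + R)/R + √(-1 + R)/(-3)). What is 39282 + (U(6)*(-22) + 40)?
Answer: 33734 + 22*√5/3 ≈ 33750.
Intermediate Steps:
U(R) = 2 + R² + R³ - √(-1 + R)/3 (U(R) = (R² + R³) + ((2*R)/R + √(-1 + R)*(-⅓)) = (R² + R³) + (2 - √(-1 + R)/3) = 2 + R² + R³ - √(-1 + R)/3)
39282 + (U(6)*(-22) + 40) = 39282 + ((2 + 6² + 6³ - √(-1 + 6)/3)*(-22) + 40) = 39282 + ((2 + 36 + 216 - √5/3)*(-22) + 40) = 39282 + ((254 - √5/3)*(-22) + 40) = 39282 + ((-5588 + 22*√5/3) + 40) = 39282 + (-5548 + 22*√5/3) = 33734 + 22*√5/3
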